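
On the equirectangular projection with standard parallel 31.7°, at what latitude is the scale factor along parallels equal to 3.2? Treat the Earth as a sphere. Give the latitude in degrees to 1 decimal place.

In the equirectangular projection with standard parallel φ₀ = 31.7° (x = Rλ cos φ₀, y = Rφ), meridians are true-scale (h = 1) and the parallel scale is k = cos φ₀ / cos φ.
k = cos φ₀ / cos φ = 3.2  ⇒  cos φ = cos 31.7° / 3.2 = 0.2659.
φ = arccos(0.2659) ≈ 74.6°.

74.6°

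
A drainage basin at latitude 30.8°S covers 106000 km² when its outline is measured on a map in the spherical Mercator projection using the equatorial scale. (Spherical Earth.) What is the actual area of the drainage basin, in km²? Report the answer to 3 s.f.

78200 km²

Mercator is conformal, so the point scale is isotropic: h = k = sec φ = 1/cos φ.
Areal scale = k² = sec²φ = 1/cos²(30.8°) = 1/0.8590² = 1.355.
True area = apparent / (areal scale) = 106000 / 1.355 ≈ 78200 km².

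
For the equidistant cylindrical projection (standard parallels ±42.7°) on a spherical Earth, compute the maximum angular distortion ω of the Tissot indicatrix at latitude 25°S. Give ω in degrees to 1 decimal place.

12.0°

The equidistant cylindrical projection with φ₀ = 42.7° has h = 1 (meridians true) and k = cos φ₀ / cos φ along parallels.
At 25°: h = 1.000, k = 0.8109; principal scales a = 1.000, b = 0.8109.
sin(ω/2) = (a − b)/(a + b) = 0.1891/1.811 = 0.1044, so ω = 2 arcsin(0.1044) ≈ 12.0°.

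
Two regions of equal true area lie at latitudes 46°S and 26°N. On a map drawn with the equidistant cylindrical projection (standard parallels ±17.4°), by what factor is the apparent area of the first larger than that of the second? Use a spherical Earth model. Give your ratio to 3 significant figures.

With standard parallel φ₀ = 17.4°, the equirectangular projection gives x = Rλ cos φ₀, y = Rφ, so h = 1 and k = cos 17.4° / cos φ.
Areal scale at 46°: h·k = 1.000 × 1.374 = 1.374.
Areal scale at 26°: h·k = 1.000 × 1.062 = 1.062.
Ratio = 1.374/1.062 ≈ 1.29.

1.29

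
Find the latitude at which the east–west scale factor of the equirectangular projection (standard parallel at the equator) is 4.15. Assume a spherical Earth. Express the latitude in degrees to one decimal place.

Plate carrée: h = 1, k = sec φ along parallels.
sec φ = 4.15  ⇒  cos φ = 0.2410  ⇒  φ ≈ 76.1°.

76.1°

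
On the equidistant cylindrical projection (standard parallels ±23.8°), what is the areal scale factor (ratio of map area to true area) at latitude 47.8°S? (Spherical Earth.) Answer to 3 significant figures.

With standard parallel φ₀ = 23.8°, the equirectangular projection gives x = Rλ cos φ₀, y = Rφ, so h = 1 and k = cos 23.8° / cos φ.
Areal scale = h·k = 1 × cos φ₀ / cos φ; at 47.8°, h = 1.000, k = 1.362, so h·k = 1.362.

1.36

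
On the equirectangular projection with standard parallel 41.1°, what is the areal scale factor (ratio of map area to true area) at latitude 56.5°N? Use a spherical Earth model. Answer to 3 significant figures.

1.37

With standard parallel φ₀ = 41.1°, the equirectangular projection gives x = Rλ cos φ₀, y = Rφ, so h = 1 and k = cos 41.1° / cos φ.
Areal scale = h·k = 1 × cos φ₀ / cos φ; at 56.5°, h = 1.000, k = 1.365, so h·k = 1.365.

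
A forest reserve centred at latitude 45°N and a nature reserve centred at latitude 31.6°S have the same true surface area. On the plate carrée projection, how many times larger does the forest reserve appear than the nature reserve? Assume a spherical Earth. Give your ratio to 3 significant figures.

1.20

Plate carrée maps x = Rλ, y = Rφ. The meridian scale is h = 1 and the parallel scale is k = 1/cos φ = sec φ.
Areal scale at 45°: h·k = 1.000 × 1.414 = 1.414.
Areal scale at 31.6°: h·k = 1.000 × 1.174 = 1.174.
Ratio = 1.414/1.174 ≈ 1.20.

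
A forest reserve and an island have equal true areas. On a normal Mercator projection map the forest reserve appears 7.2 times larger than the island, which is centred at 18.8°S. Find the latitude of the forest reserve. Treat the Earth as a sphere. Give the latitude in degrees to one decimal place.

69.3°

For equal true areas on Mercator, apparent areas scale as sec²φ, so the ratio is cos²φ₂ / cos²φ₁.
cos²φ₂ / cos²φ₁ = 7.2  ⇒  cos φ₁ = cos 18.8° / √7.2 = 0.9466/2.683 = 0.3528.
φ₁ = arccos(0.3528) ≈ 69.3°.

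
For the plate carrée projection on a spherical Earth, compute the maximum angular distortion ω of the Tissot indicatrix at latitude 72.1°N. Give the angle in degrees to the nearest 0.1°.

Plate carrée maps x = Rλ, y = Rφ. The meridian scale is h = 1 and the parallel scale is k = 1/cos φ = sec φ.
At 72.1°: h = 1.000, k = 3.254; principal scales a = 3.254, b = 1.000.
sin(ω/2) = (a − b)/(a + b) = 2.254/4.254 = 0.5298, so ω = 2 arcsin(0.5298) ≈ 64.0°.

64.0°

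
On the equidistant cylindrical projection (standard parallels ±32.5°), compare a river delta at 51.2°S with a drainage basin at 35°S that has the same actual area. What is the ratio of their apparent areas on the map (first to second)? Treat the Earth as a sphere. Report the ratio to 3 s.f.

1.31

In the equirectangular projection with standard parallel φ₀ = 32.5° (x = Rλ cos φ₀, y = Rφ), meridians are true-scale (h = 1) and the parallel scale is k = cos φ₀ / cos φ.
Areal scale at 51.2°: h·k = 1.000 × 1.346 = 1.346.
Areal scale at 35°: h·k = 1.000 × 1.030 = 1.030.
Ratio = 1.346/1.030 ≈ 1.31.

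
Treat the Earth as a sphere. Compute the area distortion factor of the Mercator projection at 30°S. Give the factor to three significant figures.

For Mercator, h = k = sec φ (a conformal cylindrical projection has a single point scale, 1/cos φ).
Areal scale = k² = sec²φ = 1/cos²(30°) = 1/0.8660² = 1.333.

1.33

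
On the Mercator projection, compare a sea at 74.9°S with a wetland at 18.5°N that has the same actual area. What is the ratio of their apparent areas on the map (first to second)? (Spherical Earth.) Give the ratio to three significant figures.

13.3

On Mercator, area is exaggerated by sec²φ = 1/cos²φ.
At 74.9°: sec²(74.9°) = 1/0.2605² = 14.74.
At 18.5°: sec²(18.5°) = 1/0.9483² = 1.112.
Ratio = 14.74/1.112 = cos²(18.5°)/cos²(74.9°) ≈ 13.3.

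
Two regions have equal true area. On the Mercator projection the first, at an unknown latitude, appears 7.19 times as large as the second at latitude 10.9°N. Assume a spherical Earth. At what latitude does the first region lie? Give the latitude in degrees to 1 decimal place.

Mercator areal scale is sec²φ, so apparent-area ratio = sec²φ₁ / sec²φ₂ = cos²φ₂ / cos²φ₁.
cos²φ₂ / cos²φ₁ = 7.19  ⇒  cos φ₁ = cos 10.9° / √7.19 = 0.9820/2.681 = 0.3662.
φ₁ = arccos(0.3662) ≈ 68.5°.

68.5°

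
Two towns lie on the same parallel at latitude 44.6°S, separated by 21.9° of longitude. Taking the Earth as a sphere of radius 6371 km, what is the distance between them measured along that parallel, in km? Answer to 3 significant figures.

1730 km

Arc length along a parallel = R cos φ · Δλ (with Δλ in radians).
= 6371 × cos 44.6° × (21.9° × π/180) = 6371 × 0.7120 × 0.3822 ≈ 1730 km.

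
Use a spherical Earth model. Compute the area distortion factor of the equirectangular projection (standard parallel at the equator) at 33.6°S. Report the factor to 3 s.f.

Plate carrée maps x = Rλ, y = Rφ. The meridian scale is h = 1 and the parallel scale is k = 1/cos φ = sec φ.
Areal scale = h·k = 1 × sec φ; at 33.6°, h = 1.000, k = 1.201, so h·k = 1.201.

1.20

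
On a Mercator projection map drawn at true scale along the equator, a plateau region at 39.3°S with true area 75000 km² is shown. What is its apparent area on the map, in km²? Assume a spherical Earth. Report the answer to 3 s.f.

125000 km²

Mercator is conformal, so the point scale is isotropic: h = k = sec φ = 1/cos φ.
Areal scale = k² = sec²φ = 1/cos²(39.3°) = 1/0.7738² = 1.670.
Apparent area = 75000 × 1.670 ≈ 125000 km².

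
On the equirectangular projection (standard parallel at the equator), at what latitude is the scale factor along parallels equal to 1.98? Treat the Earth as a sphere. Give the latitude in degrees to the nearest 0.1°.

Plate carrée: h = 1, k = sec φ along parallels.
sec φ = 1.98  ⇒  cos φ = 0.5051  ⇒  φ ≈ 59.7°.

59.7°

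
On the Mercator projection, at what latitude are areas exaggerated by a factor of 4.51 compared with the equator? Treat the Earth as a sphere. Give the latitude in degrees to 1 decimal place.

Mercator areal scale is sec²φ.
sec²φ = 4.51  ⇒  cos²φ = 0.2217  ⇒  cos φ = 0.4709.
φ = arccos(0.4709) ≈ 61.9°.

61.9°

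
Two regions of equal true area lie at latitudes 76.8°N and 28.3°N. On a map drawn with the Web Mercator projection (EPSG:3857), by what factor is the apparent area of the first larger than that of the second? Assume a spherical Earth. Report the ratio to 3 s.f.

14.9

Mercator areal scale is sec²φ.
At 76.8°: sec²(76.8°) = 1/0.2284² = 19.18.
At 28.3°: sec²(28.3°) = 1/0.8805² = 1.290.
Ratio = 19.18/1.290 = cos²(28.3°)/cos²(76.8°) ≈ 14.9.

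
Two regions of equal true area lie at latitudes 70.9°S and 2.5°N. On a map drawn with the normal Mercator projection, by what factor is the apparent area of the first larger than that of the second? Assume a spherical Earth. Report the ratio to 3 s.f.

Mercator is conformal with k = sec φ, so areal scale = k² = sec²φ.
At 70.9°: sec²(70.9°) = 1/0.3272² = 9.340.
At 2.5°: sec²(2.5°) = 1/0.9990² = 1.002.
Ratio = 9.340/1.002 = cos²(2.5°)/cos²(70.9°) ≈ 9.32.

9.32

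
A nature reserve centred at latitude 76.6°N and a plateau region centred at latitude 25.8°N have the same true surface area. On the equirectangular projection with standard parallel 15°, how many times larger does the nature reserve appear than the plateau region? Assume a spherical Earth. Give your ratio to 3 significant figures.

3.88

In the equirectangular projection with standard parallel φ₀ = 15° (x = Rλ cos φ₀, y = Rφ), meridians are true-scale (h = 1) and the parallel scale is k = cos φ₀ / cos φ.
Areal scale at 76.6°: h·k = 1.000 × 4.168 = 4.168.
Areal scale at 25.8°: h·k = 1.000 × 1.073 = 1.073.
Ratio = 4.168/1.073 ≈ 3.88.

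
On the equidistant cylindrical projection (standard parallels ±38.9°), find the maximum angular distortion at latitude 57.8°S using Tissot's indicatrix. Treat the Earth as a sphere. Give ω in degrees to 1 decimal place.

21.6°

The equidistant cylindrical projection with φ₀ = 38.9° has h = 1 (meridians true) and k = cos φ₀ / cos φ along parallels.
At 57.8°: h = 1.000, k = 1.460; principal scales a = 1.460, b = 1.000.
sin(ω/2) = (a − b)/(a + b) = 0.4605/2.460 = 0.1871, so ω = 2 arcsin(0.1871) ≈ 21.6°.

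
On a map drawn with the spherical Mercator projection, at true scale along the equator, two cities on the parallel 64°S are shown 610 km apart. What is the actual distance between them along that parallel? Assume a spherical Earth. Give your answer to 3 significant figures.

267 km

The Mercator projection is conformal; its linear scale factor is the same in every direction and equals sec φ = 1/cos φ.
Along the parallel at 64°, map distances are exaggerated by k = sec 64° = 2.281.
True distance = 610 / 2.281 = 610 × cos 64° ≈ 267 km.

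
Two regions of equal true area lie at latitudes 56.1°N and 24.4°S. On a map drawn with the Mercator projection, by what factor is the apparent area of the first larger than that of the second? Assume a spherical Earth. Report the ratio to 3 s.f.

2.67

Mercator areal scale is sec²φ.
At 56.1°: sec²(56.1°) = 1/0.5577² = 3.215.
At 24.4°: sec²(24.4°) = 1/0.9107² = 1.206.
Ratio = 3.215/1.206 = cos²(24.4°)/cos²(56.1°) ≈ 2.67.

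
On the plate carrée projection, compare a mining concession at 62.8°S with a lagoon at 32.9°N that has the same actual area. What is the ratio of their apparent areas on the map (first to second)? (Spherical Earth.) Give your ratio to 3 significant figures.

1.84

For the equirectangular projection with φ₀ = 0 (plate carrée), h = 1 along meridians and k = sec φ along parallels.
Areal scale at 62.8°: h·k = 1.000 × 2.188 = 2.188.
Areal scale at 32.9°: h·k = 1.000 × 1.191 = 1.191.
Ratio = 2.188/1.191 ≈ 1.84.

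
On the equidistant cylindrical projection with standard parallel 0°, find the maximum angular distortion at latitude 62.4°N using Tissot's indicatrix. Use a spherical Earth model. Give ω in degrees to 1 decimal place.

In the plate carrée (x = Rλ, y = Rφ), meridians are true-scale (h = 1) and parallels are stretched by k = sec φ.
At 62.4°: h = 1.000, k = 2.158; principal scales a = 2.158, b = 1.000.
sin(ω/2) = (a − b)/(a + b) = 1.158/3.158 = 0.3668, so ω = 2 arcsin(0.3668) ≈ 43.0°.

43.0°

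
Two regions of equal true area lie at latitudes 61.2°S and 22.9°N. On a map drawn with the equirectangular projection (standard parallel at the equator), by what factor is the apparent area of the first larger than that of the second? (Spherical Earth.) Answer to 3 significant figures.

For the equirectangular projection with φ₀ = 0 (plate carrée), h = 1 along meridians and k = sec φ along parallels.
Areal scale at 61.2°: h·k = 1.000 × 2.076 = 2.076.
Areal scale at 22.9°: h·k = 1.000 × 1.086 = 1.086.
Ratio = 2.076/1.086 ≈ 1.91.

1.91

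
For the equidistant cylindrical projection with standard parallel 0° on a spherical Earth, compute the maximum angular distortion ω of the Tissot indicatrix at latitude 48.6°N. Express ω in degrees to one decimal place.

23.5°

For the equirectangular projection with φ₀ = 0 (plate carrée), h = 1 along meridians and k = sec φ along parallels.
At 48.6°: h = 1.000, k = 1.512; principal scales a = 1.512, b = 1.000.
sin(ω/2) = (a − b)/(a + b) = 0.5121/2.512 = 0.2039, so ω = 2 arcsin(0.2039) ≈ 23.5°.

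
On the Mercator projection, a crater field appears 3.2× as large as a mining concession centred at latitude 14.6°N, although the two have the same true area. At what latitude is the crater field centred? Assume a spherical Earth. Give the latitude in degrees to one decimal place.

57.3°

Mercator areal scale is sec²φ, so apparent-area ratio = sec²φ₁ / sec²φ₂ = cos²φ₂ / cos²φ₁.
cos²φ₂ / cos²φ₁ = 3.2  ⇒  cos φ₁ = cos 14.6° / √3.2 = 0.9677/1.789 = 0.5410.
φ₁ = arccos(0.5410) ≈ 57.3°.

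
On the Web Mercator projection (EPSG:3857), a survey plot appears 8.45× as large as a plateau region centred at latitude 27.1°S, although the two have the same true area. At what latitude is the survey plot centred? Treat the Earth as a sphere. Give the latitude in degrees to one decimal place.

On Mercator, (apparent₁)/(apparent₂) = sec²φ₁ / sec²φ₂ when true areas are equal.
cos²φ₂ / cos²φ₁ = 8.45  ⇒  cos φ₁ = cos 27.1° / √8.45 = 0.8902/2.907 = 0.3062.
φ₁ = arccos(0.3062) ≈ 72.2°.

72.2°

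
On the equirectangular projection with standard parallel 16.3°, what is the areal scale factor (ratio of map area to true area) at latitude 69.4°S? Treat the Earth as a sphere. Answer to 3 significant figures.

The equidistant cylindrical projection with φ₀ = 16.3° has h = 1 (meridians true) and k = cos φ₀ / cos φ along parallels.
Areal scale = h·k = 1 × cos φ₀ / cos φ; at 69.4°, h = 1.000, k = 2.728, so h·k = 2.728.

2.73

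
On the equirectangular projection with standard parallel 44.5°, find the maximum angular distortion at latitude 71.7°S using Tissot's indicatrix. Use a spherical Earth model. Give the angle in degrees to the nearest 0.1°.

45.7°

In the equirectangular projection with standard parallel φ₀ = 44.5° (x = Rλ cos φ₀, y = Rφ), meridians are true-scale (h = 1) and the parallel scale is k = cos φ₀ / cos φ.
At 71.7°: h = 1.000, k = 2.272; principal scales a = 2.272, b = 1.000.
sin(ω/2) = (a − b)/(a + b) = 1.272/3.272 = 0.3887, so ω = 2 arcsin(0.3887) ≈ 45.7°.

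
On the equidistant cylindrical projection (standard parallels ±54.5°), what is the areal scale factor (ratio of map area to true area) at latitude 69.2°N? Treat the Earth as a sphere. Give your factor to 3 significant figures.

1.64

The equidistant cylindrical projection with φ₀ = 54.5° has h = 1 (meridians true) and k = cos φ₀ / cos φ along parallels.
Areal scale = h·k = 1 × cos φ₀ / cos φ; at 69.2°, h = 1.000, k = 1.635, so h·k = 1.635.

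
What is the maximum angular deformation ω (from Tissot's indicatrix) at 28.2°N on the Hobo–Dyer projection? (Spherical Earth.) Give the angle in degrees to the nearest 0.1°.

Hobo–Dyer is a cylindrical equal-area projection with standard parallels at ±37.5°. A cylindrical equal-area projection with standard parallel φ₀ has meridian scale h = cos φ / cos φ₀ and parallel scale k = cos φ₀ / cos φ (so areas are preserved, h·k = 1).
At 28.2°: h = 1.111, k = 0.9002; principal scales a = 1.111, b = 0.9002.
sin(ω/2) = (a − b)/(a + b) = 0.2107/2.011 = 0.1047, so ω = 2 arcsin(0.1047) ≈ 12.0°.

12.0°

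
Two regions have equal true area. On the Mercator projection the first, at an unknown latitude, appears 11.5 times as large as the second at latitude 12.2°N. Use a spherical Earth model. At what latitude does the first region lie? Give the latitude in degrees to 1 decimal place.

73.2°

Mercator areal scale is sec²φ, so apparent-area ratio = sec²φ₁ / sec²φ₂ = cos²φ₂ / cos²φ₁.
cos²φ₂ / cos²φ₁ = 11.5  ⇒  cos φ₁ = cos 12.2° / √11.5 = 0.9774/3.391 = 0.2882.
φ₁ = arccos(0.2882) ≈ 73.2°.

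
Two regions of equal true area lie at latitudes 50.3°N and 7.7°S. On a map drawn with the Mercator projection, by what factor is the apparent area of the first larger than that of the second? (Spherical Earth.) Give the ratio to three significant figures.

Mercator is conformal with k = sec φ, so areal scale = k² = sec²φ.
At 50.3°: sec²(50.3°) = 1/0.6388² = 2.451.
At 7.7°: sec²(7.7°) = 1/0.9910² = 1.018.
Ratio = 2.451/1.018 = cos²(7.7°)/cos²(50.3°) ≈ 2.41.

2.41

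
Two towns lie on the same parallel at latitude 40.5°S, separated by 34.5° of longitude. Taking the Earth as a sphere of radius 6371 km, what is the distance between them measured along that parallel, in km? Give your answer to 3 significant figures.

2920 km

Arc length along a parallel = R cos φ · Δλ (with Δλ in radians).
= 6371 × cos 40.5° × (34.5° × π/180) = 6371 × 0.7604 × 0.6021 ≈ 2920 km.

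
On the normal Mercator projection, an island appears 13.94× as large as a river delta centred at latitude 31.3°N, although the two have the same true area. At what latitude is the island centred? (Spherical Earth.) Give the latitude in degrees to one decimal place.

76.8°

On Mercator, (apparent₁)/(apparent₂) = sec²φ₁ / sec²φ₂ when true areas are equal.
cos²φ₂ / cos²φ₁ = 13.94  ⇒  cos φ₁ = cos 31.3° / √13.94 = 0.8545/3.734 = 0.2289.
φ₁ = arccos(0.2289) ≈ 76.8°.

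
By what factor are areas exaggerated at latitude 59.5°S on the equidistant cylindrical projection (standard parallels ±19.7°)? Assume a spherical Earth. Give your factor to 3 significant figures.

The equidistant cylindrical projection with φ₀ = 19.7° has h = 1 (meridians true) and k = cos φ₀ / cos φ along parallels.
Areal scale = h·k = 1 × cos φ₀ / cos φ; at 59.5°, h = 1.000, k = 1.855, so h·k = 1.855.

1.85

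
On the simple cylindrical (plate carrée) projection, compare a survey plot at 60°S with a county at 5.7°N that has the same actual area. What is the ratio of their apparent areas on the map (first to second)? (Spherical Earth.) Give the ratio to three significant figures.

1.99

Plate carrée maps x = Rλ, y = Rφ. The meridian scale is h = 1 and the parallel scale is k = 1/cos φ = sec φ.
Areal scale at 60°: h·k = 1.000 × 2.000 = 2.000.
Areal scale at 5.7°: h·k = 1.000 × 1.005 = 1.005.
Ratio = 2.000/1.005 ≈ 1.99.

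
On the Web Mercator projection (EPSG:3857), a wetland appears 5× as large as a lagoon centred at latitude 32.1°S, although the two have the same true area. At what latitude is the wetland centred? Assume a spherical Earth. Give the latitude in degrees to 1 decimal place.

67.7°

On Mercator, (apparent₁)/(apparent₂) = sec²φ₁ / sec²φ₂ when true areas are equal.
cos²φ₂ / cos²φ₁ = 5  ⇒  cos φ₁ = cos 32.1° / √5 = 0.8471/2.236 = 0.3788.
φ₁ = arccos(0.3788) ≈ 67.7°.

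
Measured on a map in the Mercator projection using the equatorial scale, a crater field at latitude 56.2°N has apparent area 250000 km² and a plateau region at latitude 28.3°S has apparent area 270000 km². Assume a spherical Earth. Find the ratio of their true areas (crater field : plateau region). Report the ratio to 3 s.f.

0.370

Mercator's areal exaggeration is sec²φ; hence true area = (apparent area) · cos²φ.
True area of crater field: 250000 × cos²(56.2°) = 250000 × 0.3095 = 77370 km².
True area of plateau region: 270000 × cos²(28.3°) = 270000 × 0.7752 = 209300 km².
Ratio = 77370 / 209300 ≈ 0.370.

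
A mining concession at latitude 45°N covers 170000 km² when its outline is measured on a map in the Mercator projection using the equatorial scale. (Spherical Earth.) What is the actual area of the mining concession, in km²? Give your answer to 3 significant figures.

Mercator is conformal, so the point scale is isotropic: h = k = sec φ = 1/cos φ.
Areal scale = k² = sec²φ = 1/cos²(45°) = 1/0.7071² = 2.000.
True area = apparent / (areal scale) = 170000 / 2.000 ≈ 85000 km².

85000 km²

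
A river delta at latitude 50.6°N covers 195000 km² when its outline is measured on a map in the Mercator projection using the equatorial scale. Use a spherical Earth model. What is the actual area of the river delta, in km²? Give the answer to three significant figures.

The Mercator projection is conformal; its linear scale factor is the same in every direction and equals sec φ = 1/cos φ.
Areal scale = k² = sec²φ = 1/cos²(50.6°) = 1/0.6347² = 2.482.
True area = apparent / (areal scale) = 195000 / 2.482 ≈ 78600 km².

78600 km²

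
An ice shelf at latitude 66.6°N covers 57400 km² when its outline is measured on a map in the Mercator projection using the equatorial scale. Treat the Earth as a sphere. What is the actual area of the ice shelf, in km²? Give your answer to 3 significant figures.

The Mercator projection is conformal; its linear scale factor is the same in every direction and equals sec φ = 1/cos φ.
Areal scale = k² = sec²φ = 1/cos²(66.6°) = 1/0.3971² = 6.340.
True area = apparent / (areal scale) = 57400 / 6.340 ≈ 9050 km².

9050 km²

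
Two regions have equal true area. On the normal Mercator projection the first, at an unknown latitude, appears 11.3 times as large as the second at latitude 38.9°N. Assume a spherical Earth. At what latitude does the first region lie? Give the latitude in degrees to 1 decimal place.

On Mercator, (apparent₁)/(apparent₂) = sec²φ₁ / sec²φ₂ when true areas are equal.
cos²φ₂ / cos²φ₁ = 11.3  ⇒  cos φ₁ = cos 38.9° / √11.3 = 0.7782/3.362 = 0.2315.
φ₁ = arccos(0.2315) ≈ 76.6°.

76.6°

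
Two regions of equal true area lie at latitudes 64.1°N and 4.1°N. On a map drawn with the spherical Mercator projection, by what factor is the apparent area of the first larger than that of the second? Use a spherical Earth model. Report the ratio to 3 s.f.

On Mercator, area is exaggerated by sec²φ = 1/cos²φ.
At 64.1°: sec²(64.1°) = 1/0.4368² = 5.241.
At 4.1°: sec²(4.1°) = 1/0.9974² = 1.005.
Ratio = 5.241/1.005 = cos²(4.1°)/cos²(64.1°) ≈ 5.21.

5.21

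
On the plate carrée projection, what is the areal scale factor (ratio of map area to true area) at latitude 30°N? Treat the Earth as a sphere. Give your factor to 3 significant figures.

1.15

Plate carrée maps x = Rλ, y = Rφ. The meridian scale is h = 1 and the parallel scale is k = 1/cos φ = sec φ.
Areal scale = h·k = 1 × sec φ; at 30°, h = 1.000, k = 1.155, so h·k = 1.155.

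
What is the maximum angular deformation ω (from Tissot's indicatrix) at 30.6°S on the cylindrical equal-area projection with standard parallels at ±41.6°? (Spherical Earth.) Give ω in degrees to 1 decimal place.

For cylindrical equal-area with standard parallel φ₀, h = cos φ / cos φ₀ and k = cos φ₀ / cos φ, so h·k = 1.
At 30.6°: h = 1.151, k = 0.8688; principal scales a = 1.151, b = 0.8688.
sin(ω/2) = (a − b)/(a + b) = 0.2823/2.020 = 0.1397, so ω = 2 arcsin(0.1397) ≈ 16.1°.

16.1°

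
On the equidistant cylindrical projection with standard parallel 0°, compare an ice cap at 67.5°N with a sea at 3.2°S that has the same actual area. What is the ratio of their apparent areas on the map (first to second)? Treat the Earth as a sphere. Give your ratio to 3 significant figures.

2.61

Plate carrée maps x = Rλ, y = Rφ. The meridian scale is h = 1 and the parallel scale is k = 1/cos φ = sec φ.
Areal scale at 67.5°: h·k = 1.000 × 2.613 = 2.613.
Areal scale at 3.2°: h·k = 1.000 × 1.002 = 1.002.
Ratio = 2.613/1.002 ≈ 2.61.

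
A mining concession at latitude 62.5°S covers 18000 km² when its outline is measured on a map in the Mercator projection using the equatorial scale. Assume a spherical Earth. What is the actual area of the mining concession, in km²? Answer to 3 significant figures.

The Mercator projection is conformal; its linear scale factor is the same in every direction and equals sec φ = 1/cos φ.
Areal scale = k² = sec²φ = 1/cos²(62.5°) = 1/0.4617² = 4.690.
True area = apparent / (areal scale) = 18000 / 4.690 ≈ 3840 km².

3840 km²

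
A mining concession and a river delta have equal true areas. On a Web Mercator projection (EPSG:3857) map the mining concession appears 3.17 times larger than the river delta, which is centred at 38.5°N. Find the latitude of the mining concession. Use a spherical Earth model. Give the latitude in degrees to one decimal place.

Mercator areal scale is sec²φ, so apparent-area ratio = sec²φ₁ / sec²φ₂ = cos²φ₂ / cos²φ₁.
cos²φ₂ / cos²φ₁ = 3.17  ⇒  cos φ₁ = cos 38.5° / √3.17 = 0.7826/1.780 = 0.4396.
φ₁ = arccos(0.4396) ≈ 63.9°.

63.9°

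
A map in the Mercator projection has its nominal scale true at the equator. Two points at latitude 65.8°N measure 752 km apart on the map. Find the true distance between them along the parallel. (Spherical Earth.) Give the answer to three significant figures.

For Mercator, h = k = sec φ (a conformal cylindrical projection has a single point scale, 1/cos φ).
Along the parallel at 65.8°, map distances are exaggerated by k = sec 65.8° = 2.439.
True distance = 752 / 2.439 = 752 × cos 65.8° ≈ 308 km.

308 km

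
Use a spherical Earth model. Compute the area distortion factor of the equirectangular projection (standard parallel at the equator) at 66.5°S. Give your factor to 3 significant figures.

In the plate carrée (x = Rλ, y = Rφ), meridians are true-scale (h = 1) and parallels are stretched by k = sec φ.
Areal scale = h·k = 1 × sec φ; at 66.5°, h = 1.000, k = 2.508, so h·k = 2.508.

2.51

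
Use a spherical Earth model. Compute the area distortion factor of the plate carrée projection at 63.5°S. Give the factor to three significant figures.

2.24

Plate carrée maps x = Rλ, y = Rφ. The meridian scale is h = 1 and the parallel scale is k = 1/cos φ = sec φ.
Areal scale = h·k = 1 × sec φ; at 63.5°, h = 1.000, k = 2.241, so h·k = 2.241.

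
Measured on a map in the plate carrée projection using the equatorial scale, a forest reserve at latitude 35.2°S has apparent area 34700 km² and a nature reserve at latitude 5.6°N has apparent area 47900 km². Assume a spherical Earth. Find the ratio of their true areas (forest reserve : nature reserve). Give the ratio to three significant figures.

0.595

Plate carrée has h = 1 and k = sec φ, giving areal scale sec φ; true area = (apparent area) · cos φ.
True area of forest reserve: 34700 × cos(35.2°) = 34700 × 0.8171 = 28350 km².
True area of nature reserve: 47900 × cos(5.6°) = 47900 × 0.9952 = 47670 km².
Ratio = 28350 / 47670 ≈ 0.595.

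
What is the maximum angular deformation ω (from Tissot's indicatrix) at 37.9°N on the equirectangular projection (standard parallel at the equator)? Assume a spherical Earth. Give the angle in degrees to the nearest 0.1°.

13.5°

Plate carrée maps x = Rλ, y = Rφ. The meridian scale is h = 1 and the parallel scale is k = 1/cos φ = sec φ.
At 37.9°: h = 1.000, k = 1.267; principal scales a = 1.267, b = 1.000.
sin(ω/2) = (a − b)/(a + b) = 0.2673/2.267 = 0.1179, so ω = 2 arcsin(0.1179) ≈ 13.5°.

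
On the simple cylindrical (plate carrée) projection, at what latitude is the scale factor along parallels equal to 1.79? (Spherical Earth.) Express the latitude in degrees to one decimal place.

Plate carrée: h = 1, k = sec φ along parallels.
sec φ = 1.79  ⇒  cos φ = 0.5587  ⇒  φ ≈ 56.0°.

56.0°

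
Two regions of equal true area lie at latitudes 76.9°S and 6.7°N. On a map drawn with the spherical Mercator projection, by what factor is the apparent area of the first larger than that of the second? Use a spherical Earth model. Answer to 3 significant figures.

19.2

On Mercator, area is exaggerated by sec²φ = 1/cos²φ.
At 76.9°: sec²(76.9°) = 1/0.2267² = 19.47.
At 6.7°: sec²(6.7°) = 1/0.9932² = 1.014.
Ratio = 19.47/1.014 = cos²(6.7°)/cos²(76.9°) ≈ 19.2.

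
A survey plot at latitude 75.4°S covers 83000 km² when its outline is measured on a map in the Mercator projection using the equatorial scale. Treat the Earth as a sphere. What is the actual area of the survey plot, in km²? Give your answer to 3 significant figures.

The Mercator projection is conformal; its linear scale factor is the same in every direction and equals sec φ = 1/cos φ.
Areal scale = k² = sec²φ = 1/cos²(75.4°) = 1/0.2521² = 15.74.
True area = apparent / (areal scale) = 83000 / 15.74 ≈ 5270 km².

5270 km²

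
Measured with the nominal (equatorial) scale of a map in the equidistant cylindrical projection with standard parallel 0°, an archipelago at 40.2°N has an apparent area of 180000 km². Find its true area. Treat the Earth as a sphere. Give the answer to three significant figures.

137000 km²

In the plate carrée (x = Rλ, y = Rφ), meridians are true-scale (h = 1) and parallels are stretched by k = sec φ.
Areal scale = h·k = 1 × sec φ; at 40.2°, h = 1.000, k = 1.309, so h·k = 1.309.
True area = apparent / (areal scale) = 180000 / 1.309 ≈ 137000 km².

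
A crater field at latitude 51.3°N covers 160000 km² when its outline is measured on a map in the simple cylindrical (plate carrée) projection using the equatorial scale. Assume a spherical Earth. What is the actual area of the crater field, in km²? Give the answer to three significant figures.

100000 km²

In the plate carrée (x = Rλ, y = Rφ), meridians are true-scale (h = 1) and parallels are stretched by k = sec φ.
Areal scale = h·k = 1 × sec φ; at 51.3°, h = 1.000, k = 1.599, so h·k = 1.599.
True area = apparent / (areal scale) = 160000 / 1.599 ≈ 100000 km².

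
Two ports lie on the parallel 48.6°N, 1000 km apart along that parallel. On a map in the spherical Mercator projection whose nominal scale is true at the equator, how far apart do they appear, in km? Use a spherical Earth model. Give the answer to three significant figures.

Mercator is conformal, so the point scale is isotropic: h = k = sec φ = 1/cos φ.
Along the parallel, k = sec 48.6° = 1/0.6613 = 1.512.
Map distance = 1000 × 1.512 ≈ 1510 km.

1510 km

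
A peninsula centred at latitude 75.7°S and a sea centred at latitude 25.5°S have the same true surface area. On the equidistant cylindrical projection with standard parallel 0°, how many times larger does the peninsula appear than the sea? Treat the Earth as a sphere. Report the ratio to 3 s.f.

In the plate carrée (x = Rλ, y = Rφ), meridians are true-scale (h = 1) and parallels are stretched by k = sec φ.
Areal scale at 75.7°: h·k = 1.000 × 4.049 = 4.049.
Areal scale at 25.5°: h·k = 1.000 × 1.108 = 1.108.
Ratio = 4.049/1.108 ≈ 3.65.

3.65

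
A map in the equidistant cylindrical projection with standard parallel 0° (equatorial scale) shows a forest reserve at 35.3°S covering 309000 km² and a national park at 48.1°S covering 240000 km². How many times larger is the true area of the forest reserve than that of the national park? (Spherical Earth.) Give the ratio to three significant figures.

1.57

On the plate carrée, areal scale = h·k = 1 × sec φ, so true area = apparent × cos φ.
True area of forest reserve: 309000 × cos(35.3°) = 309000 × 0.8161 = 252200 km².
True area of national park: 240000 × cos(48.1°) = 240000 × 0.6678 = 160300 km².
Ratio = 252200 / 160300 ≈ 1.57.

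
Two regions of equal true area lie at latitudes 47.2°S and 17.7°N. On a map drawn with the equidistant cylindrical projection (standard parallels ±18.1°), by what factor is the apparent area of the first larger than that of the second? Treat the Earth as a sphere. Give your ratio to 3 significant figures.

1.40

In the equirectangular projection with standard parallel φ₀ = 18.1° (x = Rλ cos φ₀, y = Rφ), meridians are true-scale (h = 1) and the parallel scale is k = cos φ₀ / cos φ.
Areal scale at 47.2°: h·k = 1.000 × 1.399 = 1.399.
Areal scale at 17.7°: h·k = 1.000 × 0.9977 = 0.9977.
Ratio = 1.399/0.9977 ≈ 1.40.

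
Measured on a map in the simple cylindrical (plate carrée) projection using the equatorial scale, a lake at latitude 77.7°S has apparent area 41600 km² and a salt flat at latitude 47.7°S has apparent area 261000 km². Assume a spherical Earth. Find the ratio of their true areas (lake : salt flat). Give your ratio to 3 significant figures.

On the plate carrée, areal scale = h·k = 1 × sec φ, so true area = apparent × cos φ.
True area of lake: 41600 × cos(77.7°) = 41600 × 0.2130 = 8862 km².
True area of salt flat: 261000 × cos(47.7°) = 261000 × 0.6730 = 175700 km².
Ratio = 8862 / 175700 ≈ 0.0505.

0.0505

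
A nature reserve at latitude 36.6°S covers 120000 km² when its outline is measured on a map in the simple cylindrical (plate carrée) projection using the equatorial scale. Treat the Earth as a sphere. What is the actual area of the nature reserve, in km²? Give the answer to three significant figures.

In the plate carrée (x = Rλ, y = Rφ), meridians are true-scale (h = 1) and parallels are stretched by k = sec φ.
Areal scale = h·k = 1 × sec φ; at 36.6°, h = 1.000, k = 1.246, so h·k = 1.246.
True area = apparent / (areal scale) = 120000 / 1.246 ≈ 96300 km².

96300 km²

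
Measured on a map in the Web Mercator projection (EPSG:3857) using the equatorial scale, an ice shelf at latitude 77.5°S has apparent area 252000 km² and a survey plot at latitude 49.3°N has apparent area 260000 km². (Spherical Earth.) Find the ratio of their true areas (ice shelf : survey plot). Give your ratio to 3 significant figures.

On Mercator the areal scale is sec²φ, so true area = apparent × cos²φ.
True area of ice shelf: 252000 × cos²(77.5°) = 252000 × 0.04685 = 11810 km².
True area of survey plot: 260000 × cos²(49.3°) = 260000 × 0.4252 = 110600 km².
Ratio = 11810 / 110600 ≈ 0.107.

0.107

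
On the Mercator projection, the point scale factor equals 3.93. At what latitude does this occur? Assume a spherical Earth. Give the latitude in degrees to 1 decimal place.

Mercator scale is k = sec φ = 1/cos φ.
1/cos φ = 3.93  ⇒  cos φ = 0.2545  ⇒  φ = arccos(0.2545) ≈ 75.3°.

75.3°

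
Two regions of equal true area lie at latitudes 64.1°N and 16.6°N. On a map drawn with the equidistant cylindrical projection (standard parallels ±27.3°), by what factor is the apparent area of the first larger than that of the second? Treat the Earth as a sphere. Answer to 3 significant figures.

The equidistant cylindrical projection with φ₀ = 27.3° has h = 1 (meridians true) and k = cos φ₀ / cos φ along parallels.
Areal scale at 64.1°: h·k = 1.000 × 2.034 = 2.034.
Areal scale at 16.6°: h·k = 1.000 × 0.9273 = 0.9273.
Ratio = 2.034/0.9273 ≈ 2.19.

2.19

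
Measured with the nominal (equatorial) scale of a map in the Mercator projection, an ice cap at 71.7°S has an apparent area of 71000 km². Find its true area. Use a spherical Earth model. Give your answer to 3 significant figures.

7000 km²

For Mercator, h = k = sec φ (a conformal cylindrical projection has a single point scale, 1/cos φ).
Areal scale = k² = sec²φ = 1/cos²(71.7°) = 1/0.3140² = 10.14.
True area = apparent / (areal scale) = 71000 / 10.14 ≈ 7000 km².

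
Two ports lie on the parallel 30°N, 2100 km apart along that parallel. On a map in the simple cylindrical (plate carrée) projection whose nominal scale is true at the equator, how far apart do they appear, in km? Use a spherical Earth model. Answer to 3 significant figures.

Plate carrée maps x = Rλ, y = Rφ. The meridian scale is h = 1 and the parallel scale is k = 1/cos φ = sec φ.
Along the parallel, k = sec 30° = 1/0.8660 = 1.155.
Map distance = 2100 × 1.155 ≈ 2420 km.

2420 km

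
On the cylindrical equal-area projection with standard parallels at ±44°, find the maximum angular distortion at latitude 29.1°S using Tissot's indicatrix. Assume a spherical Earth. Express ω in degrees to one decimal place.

22.1°

Cylindrical equal-area (φ₀ = 44°): h = cos φ / cos 44° along meridians, k = cos 44° / cos φ along parallels; h·k = 1.
At 29.1°: h = 1.215, k = 0.8233; principal scales a = 1.215, b = 0.8233.
sin(ω/2) = (a − b)/(a + b) = 0.3914/2.038 = 0.1921, so ω = 2 arcsin(0.1921) ≈ 22.1°.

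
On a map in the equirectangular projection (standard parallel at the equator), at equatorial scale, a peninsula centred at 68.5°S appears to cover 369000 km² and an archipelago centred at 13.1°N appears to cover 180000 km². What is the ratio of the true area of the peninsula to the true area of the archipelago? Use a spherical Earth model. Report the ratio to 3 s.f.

0.771

On the plate carrée, areal scale = h·k = 1 × sec φ, so true area = apparent × cos φ.
True area of peninsula: 369000 × cos(68.5°) = 369000 × 0.3665 = 135200 km².
True area of archipelago: 180000 × cos(13.1°) = 180000 × 0.9740 = 175300 km².
Ratio = 135200 / 175300 ≈ 0.771.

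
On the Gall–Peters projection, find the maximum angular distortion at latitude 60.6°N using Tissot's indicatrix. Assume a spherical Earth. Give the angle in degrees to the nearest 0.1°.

40.9°

The Gall–Peters projection is cylindrical equal-area with φ₀ = 45°. A cylindrical equal-area projection with standard parallel φ₀ has meridian scale h = cos φ / cos φ₀ and parallel scale k = cos φ₀ / cos φ (so areas are preserved, h·k = 1).
At 60.6°: h = 0.6942, k = 1.440; principal scales a = 1.440, b = 0.6942.
sin(ω/2) = (a − b)/(a + b) = 0.7462/2.135 = 0.3496, so ω = 2 arcsin(0.3496) ≈ 40.9°.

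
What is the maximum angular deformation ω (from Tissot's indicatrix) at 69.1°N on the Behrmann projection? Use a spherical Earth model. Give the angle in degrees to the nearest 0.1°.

90.4°

Behrmann is a cylindrical equal-area projection with standard parallels at ±30°. For cylindrical equal-area with standard parallel φ₀, h = cos φ / cos φ₀ and k = cos φ₀ / cos φ, so h·k = 1.
At 69.1°: h = 0.4119, k = 2.428; principal scales a = 2.428, b = 0.4119.
sin(ω/2) = (a − b)/(a + b) = 2.016/2.840 = 0.7099, so ω = 2 arcsin(0.7099) ≈ 90.4°.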